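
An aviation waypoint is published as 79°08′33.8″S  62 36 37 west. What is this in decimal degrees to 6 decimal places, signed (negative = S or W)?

Lat: 79° + 8/60 + 33.8/3600 = 79 + 0.133333 + 0.009389 = 79.1427222
hemisphere S, so the sign is −
Lon: 62° + 36/60 + 37/3600 = 62 + 0.600000 + 0.010278 = 62.6102778
hemisphere W, so the sign is −

-79.142722, -62.610278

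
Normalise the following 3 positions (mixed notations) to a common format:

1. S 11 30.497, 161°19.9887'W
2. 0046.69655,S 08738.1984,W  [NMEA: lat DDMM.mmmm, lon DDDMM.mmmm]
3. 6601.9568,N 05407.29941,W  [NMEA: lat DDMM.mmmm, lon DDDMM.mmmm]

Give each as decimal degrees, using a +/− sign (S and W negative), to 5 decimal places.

Point 1:
  Latitude: 11 + 30.497/60 = 11.508283
  S → negative
  Lon: 161 + 19.9887/60 = 161.333145
  hemisphere W, so the sign is −
Point 2:
  Lat: split at 2 digits → 00° and 46.69655′; 0 + 46.69655/60 = 0.778276
  S → negative
  Longitude: split at 3 digits → 087° and 38.1984′; 87 + 38.1984/60 = 87.636640
  W → negative
Point 3:
  Lat: split at 2 digits → 66° and 1.9568′; 66 + 1.9568/60 = 66.032613
  N ⇒ keep positive
  Longitude: split at 3 digits → 054° and 7.29941′; 54 + 7.29941/60 = 54.121657
  W → negative

1. -11.50828, -161.33315
2. -0.77828, -87.63664
3. 66.03261, -54.12166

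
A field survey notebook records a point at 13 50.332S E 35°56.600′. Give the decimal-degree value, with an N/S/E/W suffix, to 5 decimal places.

φ: 13 + 50.332/60 = 13.838867
Lon: 35 + 56.6/60 = 35.943333

13.83887° S, 35.94333° E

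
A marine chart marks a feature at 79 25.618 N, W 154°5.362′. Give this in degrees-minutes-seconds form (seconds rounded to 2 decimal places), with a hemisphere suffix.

79°25′37.08″ N, 154°05′21.72″ W

Lat: 25.61800′ → 25′ and 0.61800 × 60 = 37.0800″
Longitude: 5.36200′ → 5′ and 0.36200 × 60 = 21.7200″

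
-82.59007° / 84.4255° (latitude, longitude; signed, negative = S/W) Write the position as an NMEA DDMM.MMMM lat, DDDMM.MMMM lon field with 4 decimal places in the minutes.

Latitude is negative → S; |value| = 82.590070
Lat: minutes = (82.590070 − 82) × 60 = 35.404200
λ: 84° + 0.425500 × 60 = 84° 25.530000′

8235.4042,S / 08425.5300,E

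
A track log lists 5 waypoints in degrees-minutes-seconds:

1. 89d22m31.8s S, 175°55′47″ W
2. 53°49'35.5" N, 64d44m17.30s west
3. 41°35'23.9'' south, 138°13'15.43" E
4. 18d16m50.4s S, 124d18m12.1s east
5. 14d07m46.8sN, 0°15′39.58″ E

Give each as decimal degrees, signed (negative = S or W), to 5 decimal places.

1. -89.37550, -175.92972
2. 53.82653, -64.73814
3. -41.58997, 138.22095
4. -18.28067, 124.30336
5. 14.12967, 0.26099

Point 1:
  Latitude: 89° + 22/60 + 31.8/3600 = 89 + 0.366667 + 0.008833 = 89.375500
  hemisphere S, so the sign is −
  λ: 175° + 55/60 + 47/3600 = 175 + 0.916667 + 0.013056 = 175.929722
  hemisphere W, so the sign is −
Point 2:
  Latitude: 53° + 49/60 + 35.5/3600 = 53 + 0.816667 + 0.009861 = 53.826528
  N ⇒ keep positive
  Lon: 44′ + 17.3″ = 44.28833′; 64 + 44.28833/60 = 64.738139
  hemisphere W, so the sign is −
Point 3:
  φ: 41 + 35/60 + 23.9/3600 = 41.589972
  S ⇒ negate
  λ: 13′ + 15.43″ = 13.25717′; 138 + 13.25717/60 = 138.220953
  E ⇒ keep positive
Point 4:
  Lat: 18° + 16/60 + 50.4/3600 = 18 + 0.266667 + 0.014000 = 18.280667
  S ⇒ negate
  λ: 124° + 18/60 + 12.1/3600 = 124 + 0.300000 + 0.003361 = 124.303361
  E → positive
Point 5:
  φ: 14 + 7/60 + 46.8/3600 = 14.129667
  N → positive
  λ: 15′ + 39.58″ = 15.65967′; 0 + 15.65967/60 = 0.260994
  E → positive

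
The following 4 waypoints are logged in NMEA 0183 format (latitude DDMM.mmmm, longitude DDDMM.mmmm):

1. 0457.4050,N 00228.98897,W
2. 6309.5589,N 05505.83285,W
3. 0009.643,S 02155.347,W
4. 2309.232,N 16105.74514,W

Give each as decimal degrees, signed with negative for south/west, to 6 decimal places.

1. 4.956750, -2.483150
2. 63.159315, -55.097214
3. -0.160717, -21.922450
4. 23.153867, -161.095752

Point 1:
  φ: degrees = first 2 digits = 4, minutes = 57.405; 4 + 57.405/60 = 4.9567500
  N ⇒ keep positive
  Longitude: split at 3 digits → 002° and 28.98897′; 2 + 28.98897/60 = 2.4831495
  hemisphere W, so the sign is −
Point 2:
  Lat: split at 2 digits → 63° and 9.5589′; 63 + 9.5589/60 = 63.1593150
  N ⇒ keep positive
  λ: split at 3 digits → 055° and 5.83285′; 55 + 5.83285/60 = 55.0972142
  hemisphere W, so the sign is −
Point 3:
  φ: degrees = first 2 digits = 0, minutes = 9.643; 0 + 9.643/60 = 0.1607167
  hemisphere S, so the sign is −
  Longitude: degrees = first 3 digits = 21, minutes = 55.347; 21 + 55.347/60 = 21.9224500
  hemisphere W, so the sign is −
Point 4:
  Latitude: split at 2 digits → 23° and 9.232′; 23 + 9.232/60 = 23.1538667
  N ⇒ keep positive
  λ: split at 3 digits → 161° and 5.74514′; 161 + 5.74514/60 = 161.0957523
  hemisphere W, so the sign is −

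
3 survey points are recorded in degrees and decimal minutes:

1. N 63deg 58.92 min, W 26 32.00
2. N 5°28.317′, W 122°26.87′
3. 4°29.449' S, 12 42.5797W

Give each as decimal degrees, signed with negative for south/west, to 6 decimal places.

Point 1:
  Latitude: 63 + 58.92/60 = 63.9820000
  N → positive
  Longitude: 26 + 32/60 = 26.5333333
  W → negative
Point 2:
  φ: 28.317′ = 0.471950°; total 5.4719500
  N → positive
  λ: 122 + 26.87/60 = 122.4478333
  W ⇒ negate
Point 3:
  Latitude: 4 + 29.449/60 = 4.4908167
  S → negative
  λ: 12 + 42.5797/60 = 12.7096617
  W → negative

1. 63.982000, -26.533333
2. 5.471950, -122.447833
3. -4.490817, -12.709662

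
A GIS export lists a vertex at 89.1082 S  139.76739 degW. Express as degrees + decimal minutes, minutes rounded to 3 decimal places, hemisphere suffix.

φ: 89° + 0.108200 × 60 = 89° 6.49200′
Longitude: fractional part 0.767390 → 46.04340 minutes

89° 6.492′ S, 139° 46.043′ W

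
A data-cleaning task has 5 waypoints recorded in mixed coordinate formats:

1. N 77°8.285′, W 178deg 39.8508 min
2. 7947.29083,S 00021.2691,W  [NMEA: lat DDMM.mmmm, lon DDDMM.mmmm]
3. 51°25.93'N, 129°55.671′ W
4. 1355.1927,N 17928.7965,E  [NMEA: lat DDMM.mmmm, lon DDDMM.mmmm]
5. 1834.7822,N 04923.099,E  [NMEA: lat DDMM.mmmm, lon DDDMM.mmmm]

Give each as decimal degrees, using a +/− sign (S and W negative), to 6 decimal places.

1. 77.138083, -178.664180
2. -79.788181, -0.354485
3. 51.432167, -129.927850
4. 13.919878, 179.479942
5. 18.579703, 49.384983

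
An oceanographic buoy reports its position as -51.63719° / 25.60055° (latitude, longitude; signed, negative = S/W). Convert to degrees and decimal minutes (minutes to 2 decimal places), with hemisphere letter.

51° 38.23′ S, 25° 36.03′ E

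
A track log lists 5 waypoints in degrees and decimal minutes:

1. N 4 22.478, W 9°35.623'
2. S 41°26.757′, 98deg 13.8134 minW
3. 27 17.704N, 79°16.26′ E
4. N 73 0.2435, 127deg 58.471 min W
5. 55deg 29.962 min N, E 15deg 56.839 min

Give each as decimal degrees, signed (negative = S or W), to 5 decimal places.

Point 1:
  φ: 22.478′ = 0.374633°; total 4.374633
  N ⇒ keep positive
  λ: 9 + 35.623/60 = 9.593717
  hemisphere W, so the sign is −
Point 2:
  φ: 26.757′ = 0.445950°; total 41.445950
  S ⇒ negate
  Lon: 98 + 13.8134/60 = 98.230223
  W ⇒ negate
Point 3:
  φ: 27 + 17.704/60 = 27.295067
  N ⇒ keep positive
  λ: 79 + 16.26/60 = 79.271000
  E ⇒ keep positive
Point 4:
  φ: 73 + 0.2435/60 = 73.004058
  N → positive
  Lon: 127 + 58.471/60 = 127.974517
  hemisphere W, so the sign is −
Point 5:
  Latitude: 29.962′ = 0.499367°; total 55.499367
  N → positive
  Longitude: 56.839′ = 0.947317°; total 15.947317
  E ⇒ keep positive

1. 4.37463, -9.59372
2. -41.44595, -98.23022
3. 27.29507, 79.27100
4. 73.00406, -127.97452
5. 55.49937, 15.94732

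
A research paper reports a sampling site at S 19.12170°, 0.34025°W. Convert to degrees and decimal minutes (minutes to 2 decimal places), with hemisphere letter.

19° 7.30′ S, 0° 20.42′ W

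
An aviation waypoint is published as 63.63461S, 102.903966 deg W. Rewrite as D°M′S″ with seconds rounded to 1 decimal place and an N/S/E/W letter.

63°38′4.6″ S, 102°54′14.3″ W

Latitude: 0.634610° → 38.07660′; 0.07660 × 60 = 4.596″
Lon: 0.903966 × 60 = 54.23796′ → 54′, remainder × 60 = 14.278″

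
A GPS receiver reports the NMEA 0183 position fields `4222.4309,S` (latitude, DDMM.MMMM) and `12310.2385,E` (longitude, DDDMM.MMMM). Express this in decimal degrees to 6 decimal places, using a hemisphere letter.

42.373848° S, 123.170642° E

Latitude: degrees = first 2 digits = 42, minutes = 22.4309; 42 + 22.4309/60 = 42.3738483
Longitude: split at 3 digits → 123° and 10.2385′; 123 + 10.2385/60 = 123.1706417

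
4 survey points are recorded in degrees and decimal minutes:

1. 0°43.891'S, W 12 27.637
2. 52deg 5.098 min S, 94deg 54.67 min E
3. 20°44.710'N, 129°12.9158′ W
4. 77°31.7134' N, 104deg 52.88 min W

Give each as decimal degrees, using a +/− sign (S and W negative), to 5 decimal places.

1. -0.73152, -12.46062
2. -52.08497, 94.91117
3. 20.74517, -129.21526
4. 77.52856, -104.88133

Point 1:
  φ: 0 + 43.891/60 = 0.731517
  hemisphere S, so the sign is −
  Lon: 12 + 27.637/60 = 12.460617
  hemisphere W, so the sign is −
Point 2:
  Lat: 52 + 5.098/60 = 52.084967
  S → negative
  Lon: 54.67′ = 0.911167°; total 94.911167
  E ⇒ keep positive
Point 3:
  Latitude: 44.71′ = 0.745167°; total 20.745167
  N → positive
  Longitude: 129 + 12.9158/60 = 129.215263
  hemisphere W, so the sign is −
Point 4:
  φ: 31.7134′ = 0.528557°; total 77.528557
  N ⇒ keep positive
  Longitude: 52.88′ = 0.881333°; total 104.881333
  W → negative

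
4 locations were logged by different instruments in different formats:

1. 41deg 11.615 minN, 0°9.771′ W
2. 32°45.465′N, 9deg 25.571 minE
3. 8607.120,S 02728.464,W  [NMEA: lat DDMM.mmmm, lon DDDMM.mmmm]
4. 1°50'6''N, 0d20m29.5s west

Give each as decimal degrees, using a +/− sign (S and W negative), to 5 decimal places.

1. 41.19358, -0.16285
2. 32.75775, 9.42618
3. -86.11867, -27.47440
4. 1.83500, -0.34153

Point 1:
  Latitude: 41 + 11.615/60 = 41.193583
  N ⇒ keep positive
  Longitude: 0 + 9.771/60 = 0.162850
  hemisphere W, so the sign is −
Point 2:
  Latitude: 45.465′ = 0.757750°; total 32.757750
  N ⇒ keep positive
  Lon: 25.571′ = 0.426183°; total 9.426183
  E → positive
Point 3:
  Latitude: degrees = first 2 digits = 86, minutes = 7.12; 86 + 7.12/60 = 86.118667
  hemisphere S, so the sign is −
  Lon: split at 3 digits → 027° and 28.464′; 27 + 28.464/60 = 27.474400
  W ⇒ negate
Point 4:
  Latitude: 1° + 50/60 + 6/3600 = 1 + 0.833333 + 0.001667 = 1.835000
  N ⇒ keep positive
  λ: 0° + 20/60 + 29.5/3600 = 0 + 0.333333 + 0.008194 = 0.341528
  hemisphere W, so the sign is −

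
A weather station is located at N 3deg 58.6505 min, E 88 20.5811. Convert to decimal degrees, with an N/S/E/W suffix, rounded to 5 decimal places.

3.97751° N, 88.34302° E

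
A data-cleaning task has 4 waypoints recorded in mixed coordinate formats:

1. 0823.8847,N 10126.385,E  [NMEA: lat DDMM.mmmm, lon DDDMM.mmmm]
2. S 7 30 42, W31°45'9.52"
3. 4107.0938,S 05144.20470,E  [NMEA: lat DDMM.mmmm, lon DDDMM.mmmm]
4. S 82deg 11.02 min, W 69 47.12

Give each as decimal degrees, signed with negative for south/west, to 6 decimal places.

1. 8.398078, 101.439750
2. -7.511667, -31.752644
3. -41.118230, 51.736745
4. -82.183667, -69.785333

Point 1:
  Lat: degrees = first 2 digits = 8, minutes = 23.8847; 8 + 23.8847/60 = 8.3980783
  N ⇒ keep positive
  λ: degrees = first 3 digits = 101, minutes = 26.385; 101 + 26.385/60 = 101.4397500
  E → positive
Point 2:
  Latitude: 7 + 30/60 + 42/3600 = 7.5116667
  hemisphere S, so the sign is −
  Longitude: 31 + 45/60 + 9.52/3600 = 31.7526444
  W ⇒ negate
Point 3:
  Latitude: degrees = first 2 digits = 41, minutes = 7.0938; 41 + 7.0938/60 = 41.1182300
  S → negative
  λ: split at 3 digits → 051° and 44.2047′; 51 + 44.2047/60 = 51.7367450
  E ⇒ keep positive
Point 4:
  Latitude: 11.02′ = 0.183667°; total 82.1836667
  S ⇒ negate
  Longitude: 69 + 47.12/60 = 69.7853333
  W → negative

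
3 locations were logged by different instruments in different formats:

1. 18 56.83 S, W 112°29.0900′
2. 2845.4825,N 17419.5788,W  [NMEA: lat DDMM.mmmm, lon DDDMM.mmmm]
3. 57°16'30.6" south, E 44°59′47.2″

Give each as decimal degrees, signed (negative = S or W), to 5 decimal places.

Point 1:
  Latitude: 18 + 56.83/60 = 18.947167
  hemisphere S, so the sign is −
  Lon: 29.09′ = 0.484833°; total 112.484833
  W ⇒ negate
Point 2:
  φ: degrees = first 2 digits = 28, minutes = 45.4825; 28 + 45.4825/60 = 28.758042
  N ⇒ keep positive
  λ: split at 3 digits → 174° and 19.5788′; 174 + 19.5788/60 = 174.326313
  W → negative
Point 3:
  φ: 57° + 16/60 + 30.6/3600 = 57 + 0.266667 + 0.008500 = 57.275167
  S ⇒ negate
  Longitude: 44° + 59/60 + 47.2/3600 = 44 + 0.983333 + 0.013111 = 44.996444
  E → positive

1. -18.94717, -112.48483
2. 28.75804, -174.32631
3. -57.27517, 44.99644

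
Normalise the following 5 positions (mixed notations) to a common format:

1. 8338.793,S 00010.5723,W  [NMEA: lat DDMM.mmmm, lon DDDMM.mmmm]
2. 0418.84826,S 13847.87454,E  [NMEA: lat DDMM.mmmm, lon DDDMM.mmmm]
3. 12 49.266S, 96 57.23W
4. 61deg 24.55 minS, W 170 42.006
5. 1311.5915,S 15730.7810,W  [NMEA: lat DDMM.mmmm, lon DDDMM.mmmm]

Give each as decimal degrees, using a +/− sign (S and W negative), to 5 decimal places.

1. -83.64655, -0.17621
2. -4.31414, 138.79791
3. -12.82110, -96.95383
4. -61.40917, -170.70010
5. -13.19319, -157.51302

Point 1:
  Lat: split at 2 digits → 83° and 38.793′; 83 + 38.793/60 = 83.646550
  hemisphere S, so the sign is −
  Lon: split at 3 digits → 000° and 10.5723′; 0 + 10.5723/60 = 0.176205
  W → negative
Point 2:
  Latitude: degrees = first 2 digits = 4, minutes = 18.84826; 4 + 18.84826/60 = 4.314138
  S → negative
  Lon: degrees = first 3 digits = 138, minutes = 47.87454; 138 + 47.87454/60 = 138.797909
  E ⇒ keep positive
Point 3:
  Lat: 12 + 49.266/60 = 12.821100
  S → negative
  Lon: 57.23′ = 0.953833°; total 96.953833
  W → negative
Point 4:
  Lat: 24.55′ = 0.409167°; total 61.409167
  S ⇒ negate
  λ: 42.006′ = 0.700100°; total 170.700100
  W ⇒ negate
Point 5:
  Latitude: split at 2 digits → 13° and 11.5915′; 13 + 11.5915/60 = 13.193192
  hemisphere S, so the sign is −
  Longitude: degrees = first 3 digits = 157, minutes = 30.781; 157 + 30.781/60 = 157.513017
  W ⇒ negate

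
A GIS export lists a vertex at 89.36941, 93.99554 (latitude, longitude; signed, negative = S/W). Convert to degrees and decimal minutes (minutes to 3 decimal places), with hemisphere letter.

Latitude: 89° + 0.369410 × 60 = 89° 22.16460′
λ: minutes = (93.995540 − 93) × 60 = 59.73240

89° 22.165′ N, 93° 59.732′ E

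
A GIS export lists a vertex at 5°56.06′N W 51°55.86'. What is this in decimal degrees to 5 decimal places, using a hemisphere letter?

5.93433° N, 51.93100° W

Latitude: 5 + 56.06/60 = 5.934333
Longitude: 51 + 55.86/60 = 51.931000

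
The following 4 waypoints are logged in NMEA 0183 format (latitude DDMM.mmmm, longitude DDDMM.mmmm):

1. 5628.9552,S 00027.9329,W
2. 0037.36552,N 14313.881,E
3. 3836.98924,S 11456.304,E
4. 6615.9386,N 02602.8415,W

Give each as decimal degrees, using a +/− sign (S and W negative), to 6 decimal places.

1. -56.482587, -0.465548
2. 0.622759, 143.231350
3. -38.616487, 114.938400
4. 66.265643, -26.047358

Point 1:
  Latitude: degrees = first 2 digits = 56, minutes = 28.9552; 56 + 28.9552/60 = 56.4825867
  S → negative
  Lon: degrees = first 3 digits = 0, minutes = 27.9329; 0 + 27.9329/60 = 0.4655483
  hemisphere W, so the sign is −
Point 2:
  Latitude: split at 2 digits → 00° and 37.36552′; 0 + 37.36552/60 = 0.6227587
  N → positive
  Lon: split at 3 digits → 143° and 13.881′; 143 + 13.881/60 = 143.2313500
  E ⇒ keep positive
Point 3:
  Lat: degrees = first 2 digits = 38, minutes = 36.98924; 38 + 36.98924/60 = 38.6164873
  S → negative
  λ: split at 3 digits → 114° and 56.304′; 114 + 56.304/60 = 114.9384000
  E → positive
Point 4:
  Latitude: degrees = first 2 digits = 66, minutes = 15.9386; 66 + 15.9386/60 = 66.2656433
  N → positive
  Lon: degrees = first 3 digits = 26, minutes = 2.8415; 26 + 2.8415/60 = 26.0473583
  W → negative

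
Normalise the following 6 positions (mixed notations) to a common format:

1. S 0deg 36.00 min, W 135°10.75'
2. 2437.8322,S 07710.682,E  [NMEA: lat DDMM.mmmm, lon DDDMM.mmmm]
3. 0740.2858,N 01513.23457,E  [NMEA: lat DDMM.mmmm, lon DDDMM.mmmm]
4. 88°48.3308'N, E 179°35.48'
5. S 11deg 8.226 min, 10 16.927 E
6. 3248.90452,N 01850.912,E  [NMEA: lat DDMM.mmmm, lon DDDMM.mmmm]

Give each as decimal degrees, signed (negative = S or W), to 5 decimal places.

Point 1:
  Latitude: 0 + 36/60 = 0.600000
  hemisphere S, so the sign is −
  λ: 10.75′ = 0.179167°; total 135.179167
  W → negative
Point 2:
  Lat: degrees = first 2 digits = 24, minutes = 37.8322; 24 + 37.8322/60 = 24.630537
  S → negative
  Longitude: split at 3 digits → 077° and 10.682′; 77 + 10.682/60 = 77.178033
  E ⇒ keep positive
Point 3:
  Latitude: degrees = first 2 digits = 7, minutes = 40.2858; 7 + 40.2858/60 = 7.671430
  N ⇒ keep positive
  Longitude: degrees = first 3 digits = 15, minutes = 13.23457; 15 + 13.23457/60 = 15.220576
  E → positive
Point 4:
  φ: 88 + 48.3308/60 = 88.805513
  N → positive
  Lon: 179 + 35.48/60 = 179.591333
  E ⇒ keep positive
Point 5:
  φ: 11 + 8.226/60 = 11.137100
  S → negative
  Longitude: 16.927′ = 0.282117°; total 10.282117
  E ⇒ keep positive
Point 6:
  Lat: split at 2 digits → 32° and 48.90452′; 32 + 48.90452/60 = 32.815075
  N → positive
  λ: degrees = first 3 digits = 18, minutes = 50.912; 18 + 50.912/60 = 18.848533
  E ⇒ keep positive

1. -0.60000, -135.17917
2. -24.63054, 77.17803
3. 7.67143, 15.22058
4. 88.80551, 179.59133
5. -11.13710, 10.28212
6. 32.81508, 18.84853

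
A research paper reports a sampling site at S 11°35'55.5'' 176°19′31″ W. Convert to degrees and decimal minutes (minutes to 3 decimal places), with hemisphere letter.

11° 35.925′ S, 176° 19.517′ W

Lat: 35 + 55.5/60 = 35.92500′
Longitude: 19 + 31/60 = 19.51667′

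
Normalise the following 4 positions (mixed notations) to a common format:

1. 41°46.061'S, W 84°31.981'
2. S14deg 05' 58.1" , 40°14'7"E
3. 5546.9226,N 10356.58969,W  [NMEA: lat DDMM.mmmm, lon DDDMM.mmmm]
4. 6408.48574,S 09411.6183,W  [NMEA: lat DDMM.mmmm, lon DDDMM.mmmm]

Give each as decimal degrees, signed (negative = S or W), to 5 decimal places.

1. -41.76768, -84.53302
2. -14.09947, 40.23528
3. 55.78204, -103.94316
4. -64.14143, -94.19364

Point 1:
  φ: 46.061′ = 0.767683°; total 41.767683
  S → negative
  Lon: 84 + 31.981/60 = 84.533017
  W ⇒ negate
Point 2:
  φ: 5′ + 58.1″ = 5.96833′; 14 + 5.96833/60 = 14.099472
  hemisphere S, so the sign is −
  λ: 40 + 14/60 + 7/3600 = 40.235278
  E → positive
Point 3:
  φ: split at 2 digits → 55° and 46.9226′; 55 + 46.9226/60 = 55.782043
  N → positive
  λ: degrees = first 3 digits = 103, minutes = 56.58969; 103 + 56.58969/60 = 103.943162
  hemisphere W, so the sign is −
Point 4:
  Latitude: degrees = first 2 digits = 64, minutes = 8.48574; 64 + 8.48574/60 = 64.141429
  hemisphere S, so the sign is −
  λ: split at 3 digits → 094° and 11.6183′; 94 + 11.6183/60 = 94.193638
  W ⇒ negate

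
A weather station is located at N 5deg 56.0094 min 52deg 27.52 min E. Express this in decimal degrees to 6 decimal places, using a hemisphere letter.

5.933490° N, 52.458667° E

φ: 5 + 56.0094/60 = 5.9334900
λ: 27.52′ = 0.458667°; total 52.4586667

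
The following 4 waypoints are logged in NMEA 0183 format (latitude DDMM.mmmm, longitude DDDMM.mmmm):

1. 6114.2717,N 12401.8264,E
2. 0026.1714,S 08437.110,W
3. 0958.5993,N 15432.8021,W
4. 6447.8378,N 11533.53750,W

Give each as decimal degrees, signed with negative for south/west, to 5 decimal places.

Point 1:
  Latitude: degrees = first 2 digits = 61, minutes = 14.2717; 61 + 14.2717/60 = 61.237862
  N → positive
  λ: split at 3 digits → 124° and 1.8264′; 124 + 1.8264/60 = 124.030440
  E → positive
Point 2:
  Lat: degrees = first 2 digits = 0, minutes = 26.1714; 0 + 26.1714/60 = 0.436190
  S → negative
  Lon: degrees = first 3 digits = 84, minutes = 37.11; 84 + 37.11/60 = 84.618500
  W → negative
Point 3:
  Lat: split at 2 digits → 09° and 58.5993′; 9 + 58.5993/60 = 9.976655
  N ⇒ keep positive
  Longitude: split at 3 digits → 154° and 32.8021′; 154 + 32.8021/60 = 154.546702
  W → negative
Point 4:
  Lat: degrees = first 2 digits = 64, minutes = 47.8378; 64 + 47.8378/60 = 64.797297
  N ⇒ keep positive
  Longitude: degrees = first 3 digits = 115, minutes = 33.5375; 115 + 33.5375/60 = 115.558958
  hemisphere W, so the sign is −

1. 61.23786, 124.03044
2. -0.43619, -84.61850
3. 9.97666, -154.54670
4. 64.79730, -115.55896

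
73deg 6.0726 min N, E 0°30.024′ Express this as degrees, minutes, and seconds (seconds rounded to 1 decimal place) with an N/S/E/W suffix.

73°06′4.4″ N, 0°30′1.4″ E

φ: 6.07260′ → 6′ and 0.07260 × 60 = 4.356″
λ: 30.02400′ → 30′ and 0.02400 × 60 = 1.440″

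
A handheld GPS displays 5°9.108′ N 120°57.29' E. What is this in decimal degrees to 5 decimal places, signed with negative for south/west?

Latitude: 9.108′ = 0.151800°; total 5.151800
N ⇒ keep positive
Longitude: 57.29′ = 0.954833°; total 120.954833
E ⇒ keep positive

5.15180, 120.95483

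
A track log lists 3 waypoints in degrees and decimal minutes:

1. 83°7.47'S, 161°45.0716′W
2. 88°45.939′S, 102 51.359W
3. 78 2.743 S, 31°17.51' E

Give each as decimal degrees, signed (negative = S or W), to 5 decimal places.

Point 1:
  Latitude: 83 + 7.47/60 = 83.124500
  S → negative
  Lon: 45.0716′ = 0.751193°; total 161.751193
  W → negative
Point 2:
  Latitude: 88 + 45.939/60 = 88.765650
  hemisphere S, so the sign is −
  Lon: 51.359′ = 0.855983°; total 102.855983
  hemisphere W, so the sign is −
Point 3:
  Lat: 78 + 2.743/60 = 78.045717
  hemisphere S, so the sign is −
  Longitude: 17.51′ = 0.291833°; total 31.291833
  E ⇒ keep positive

1. -83.12450, -161.75119
2. -88.76565, -102.85598
3. -78.04572, 31.29183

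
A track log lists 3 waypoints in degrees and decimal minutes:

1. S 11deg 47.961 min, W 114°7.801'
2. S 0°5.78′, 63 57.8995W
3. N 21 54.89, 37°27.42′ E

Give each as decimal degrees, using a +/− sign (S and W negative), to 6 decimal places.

1. -11.799350, -114.130017
2. -0.096333, -63.964992
3. 21.914833, 37.457000

Point 1:
  φ: 11 + 47.961/60 = 11.7993500
  hemisphere S, so the sign is −
  Longitude: 114 + 7.801/60 = 114.1300167
  hemisphere W, so the sign is −
Point 2:
  φ: 5.78′ = 0.096333°; total 0.0963333
  hemisphere S, so the sign is −
  Longitude: 63 + 57.8995/60 = 63.9649917
  W ⇒ negate
Point 3:
  φ: 21 + 54.89/60 = 21.9148333
  N ⇒ keep positive
  λ: 37 + 27.42/60 = 37.4570000
  E ⇒ keep positive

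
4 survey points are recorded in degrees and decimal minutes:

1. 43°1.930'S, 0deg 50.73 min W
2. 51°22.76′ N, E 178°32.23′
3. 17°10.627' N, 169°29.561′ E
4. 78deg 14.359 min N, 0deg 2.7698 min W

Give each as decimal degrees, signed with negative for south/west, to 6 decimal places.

1. -43.032167, -0.845500
2. 51.379333, 178.537167
3. 17.177117, 169.492683
4. 78.239317, -0.046163

Point 1:
  Latitude: 1.93′ = 0.032167°; total 43.0321667
  S → negative
  Lon: 0 + 50.73/60 = 0.8455000
  hemisphere W, so the sign is −
Point 2:
  Latitude: 51 + 22.76/60 = 51.3793333
  N ⇒ keep positive
  Lon: 178 + 32.23/60 = 178.5371667
  E ⇒ keep positive
Point 3:
  Lat: 17 + 10.627/60 = 17.1771167
  N → positive
  Lon: 169 + 29.561/60 = 169.4926833
  E → positive
Point 4:
  Latitude: 78 + 14.359/60 = 78.2393167
  N ⇒ keep positive
  λ: 0 + 2.7698/60 = 0.0461633
  W → negative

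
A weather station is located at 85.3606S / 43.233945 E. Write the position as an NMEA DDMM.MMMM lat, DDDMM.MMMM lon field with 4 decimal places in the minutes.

8521.6360,S / 04314.0367,E

φ: 85° + 0.360600 × 60 = 85° 21.636000′
λ: minutes = (43.233945 − 43) × 60 = 14.036700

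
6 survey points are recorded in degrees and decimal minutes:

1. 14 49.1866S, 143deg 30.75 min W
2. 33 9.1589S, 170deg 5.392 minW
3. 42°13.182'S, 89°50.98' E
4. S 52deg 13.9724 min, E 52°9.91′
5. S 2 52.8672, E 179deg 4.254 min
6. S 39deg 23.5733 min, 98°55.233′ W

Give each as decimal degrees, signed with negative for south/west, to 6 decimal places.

Point 1:
  φ: 49.1866′ = 0.819777°; total 14.8197767
  hemisphere S, so the sign is −
  λ: 30.75′ = 0.512500°; total 143.5125000
  W → negative
Point 2:
  Latitude: 9.1589′ = 0.152648°; total 33.1526483
  S → negative
  Lon: 170 + 5.392/60 = 170.0898667
  W → negative
Point 3:
  φ: 13.182′ = 0.219700°; total 42.2197000
  S → negative
  λ: 50.98′ = 0.849667°; total 89.8496667
  E → positive
Point 4:
  φ: 52 + 13.9724/60 = 52.2328733
  S → negative
  λ: 9.91′ = 0.165167°; total 52.1651667
  E ⇒ keep positive
Point 5:
  Latitude: 52.8672′ = 0.881120°; total 2.8811200
  S → negative
  Longitude: 4.254′ = 0.070900°; total 179.0709000
  E ⇒ keep positive
Point 6:
  Lat: 39 + 23.5733/60 = 39.3928883
  hemisphere S, so the sign is −
  Longitude: 55.233′ = 0.920550°; total 98.9205500
  W → negative

1. -14.819777, -143.512500
2. -33.152648, -170.089867
3. -42.219700, 89.849667
4. -52.232873, 52.165167
5. -2.881120, 179.070900
6. -39.392888, -98.920550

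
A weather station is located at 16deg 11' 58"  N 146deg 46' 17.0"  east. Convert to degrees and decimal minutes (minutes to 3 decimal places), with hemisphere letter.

Latitude: seconds/60 = 0.96667; minutes = 11 + 0.96667 = 11.96667
Lon: 46 + 17/60 = 46.28333′

16° 11.967′ N, 146° 46.283′ E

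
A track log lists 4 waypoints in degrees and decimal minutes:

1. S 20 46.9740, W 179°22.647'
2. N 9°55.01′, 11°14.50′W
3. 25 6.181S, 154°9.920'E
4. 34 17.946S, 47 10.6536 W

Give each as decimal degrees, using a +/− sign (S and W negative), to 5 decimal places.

1. -20.78290, -179.37745
2. 9.91683, -11.24167
3. -25.10302, 154.16533
4. -34.29910, -47.17756

Point 1:
  Latitude: 20 + 46.974/60 = 20.782900
  hemisphere S, so the sign is −
  Longitude: 179 + 22.647/60 = 179.377450
  W ⇒ negate
Point 2:
  Latitude: 9 + 55.01/60 = 9.916833
  N ⇒ keep positive
  Lon: 14.5′ = 0.241667°; total 11.241667
  W → negative
Point 3:
  Lat: 25 + 6.181/60 = 25.103017
  S ⇒ negate
  Lon: 9.92′ = 0.165333°; total 154.165333
  E ⇒ keep positive
Point 4:
  Latitude: 17.946′ = 0.299100°; total 34.299100
  hemisphere S, so the sign is −
  Longitude: 47 + 10.6536/60 = 47.177560
  W → negative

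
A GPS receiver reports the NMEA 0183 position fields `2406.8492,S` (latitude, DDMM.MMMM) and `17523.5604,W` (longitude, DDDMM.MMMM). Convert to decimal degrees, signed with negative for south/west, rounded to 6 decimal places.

-24.114153, -175.392673

φ: split at 2 digits → 24° and 6.8492′; 24 + 6.8492/60 = 24.1141533
S ⇒ negate
Lon: degrees = first 3 digits = 175, minutes = 23.5604; 175 + 23.5604/60 = 175.3926733
W ⇒ negate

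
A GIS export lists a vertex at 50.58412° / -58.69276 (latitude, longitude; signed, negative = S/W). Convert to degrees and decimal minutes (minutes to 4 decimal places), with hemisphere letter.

50° 35.0472′ N, 58° 41.5656′ W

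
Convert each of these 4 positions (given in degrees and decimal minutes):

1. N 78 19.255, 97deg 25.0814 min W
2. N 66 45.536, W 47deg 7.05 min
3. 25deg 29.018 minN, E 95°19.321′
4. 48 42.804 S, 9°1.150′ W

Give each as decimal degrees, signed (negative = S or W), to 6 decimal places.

1. 78.320917, -97.418023
2. 66.758933, -47.117500
3. 25.483633, 95.322017
4. -48.713400, -9.019167

Point 1:
  φ: 19.255′ = 0.320917°; total 78.3209167
  N ⇒ keep positive
  Lon: 97 + 25.0814/60 = 97.4180233
  hemisphere W, so the sign is −
Point 2:
  φ: 45.536′ = 0.758933°; total 66.7589333
  N → positive
  Longitude: 7.05′ = 0.117500°; total 47.1175000
  W ⇒ negate
Point 3:
  φ: 29.018′ = 0.483633°; total 25.4836333
  N → positive
  λ: 95 + 19.321/60 = 95.3220167
  E → positive
Point 4:
  Latitude: 42.804′ = 0.713400°; total 48.7134000
  S ⇒ negate
  Lon: 9 + 1.15/60 = 9.0191667
  W → negative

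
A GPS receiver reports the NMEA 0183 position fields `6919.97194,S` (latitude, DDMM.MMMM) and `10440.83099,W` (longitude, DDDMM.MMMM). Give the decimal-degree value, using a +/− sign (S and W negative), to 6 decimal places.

Lat: split at 2 digits → 69° and 19.97194′; 69 + 19.97194/60 = 69.3328657
S → negative
Longitude: degrees = first 3 digits = 104, minutes = 40.83099; 104 + 40.83099/60 = 104.6805165
hemisphere W, so the sign is −

-69.332866, -104.680517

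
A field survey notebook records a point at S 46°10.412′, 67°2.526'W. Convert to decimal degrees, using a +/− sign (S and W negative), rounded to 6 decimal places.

φ: 46 + 10.412/60 = 46.1735333
hemisphere S, so the sign is −
Lon: 67 + 2.526/60 = 67.0421000
W → negative

-46.173533, -67.042100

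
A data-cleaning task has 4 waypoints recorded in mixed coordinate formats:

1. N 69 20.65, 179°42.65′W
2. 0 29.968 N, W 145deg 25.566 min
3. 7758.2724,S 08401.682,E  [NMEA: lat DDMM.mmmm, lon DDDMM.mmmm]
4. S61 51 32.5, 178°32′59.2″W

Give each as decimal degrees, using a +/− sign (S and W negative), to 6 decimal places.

Point 1:
  φ: 69 + 20.65/60 = 69.3441667
  N ⇒ keep positive
  Longitude: 42.65′ = 0.710833°; total 179.7108333
  W → negative
Point 2:
  φ: 29.968′ = 0.499467°; total 0.4994667
  N → positive
  Longitude: 25.566′ = 0.426100°; total 145.4261000
  W → negative
Point 3:
  Latitude: degrees = first 2 digits = 77, minutes = 58.2724; 77 + 58.2724/60 = 77.9712067
  hemisphere S, so the sign is −
  Longitude: split at 3 digits → 084° and 1.682′; 84 + 1.682/60 = 84.0280333
  E → positive
Point 4:
  Lat: 51′ + 32.5″ = 51.54167′; 61 + 51.54167/60 = 61.8590278
  S → negative
  λ: 178° + 32/60 + 59.2/3600 = 178 + 0.533333 + 0.016444 = 178.5497778
  W ⇒ negate

1. 69.344167, -179.710833
2. 0.499467, -145.426100
3. -77.971207, 84.028033
4. -61.859028, -178.549778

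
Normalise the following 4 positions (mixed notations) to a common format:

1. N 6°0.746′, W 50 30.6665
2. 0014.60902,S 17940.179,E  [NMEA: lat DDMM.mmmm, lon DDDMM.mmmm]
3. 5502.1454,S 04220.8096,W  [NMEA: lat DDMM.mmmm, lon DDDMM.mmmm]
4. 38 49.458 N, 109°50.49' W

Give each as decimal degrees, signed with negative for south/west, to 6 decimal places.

1. 6.012433, -50.511108
2. -0.243484, 179.669650
3. -55.035757, -42.346827
4. 38.824300, -109.841500

Point 1:
  Latitude: 0.746′ = 0.012433°; total 6.0124333
  N ⇒ keep positive
  Longitude: 50 + 30.6665/60 = 50.5111083
  W → negative
Point 2:
  Lat: split at 2 digits → 00° and 14.60902′; 0 + 14.60902/60 = 0.2434837
  hemisphere S, so the sign is −
  Longitude: split at 3 digits → 179° and 40.179′; 179 + 40.179/60 = 179.6696500
  E ⇒ keep positive
Point 3:
  Latitude: degrees = first 2 digits = 55, minutes = 2.1454; 55 + 2.1454/60 = 55.0357567
  S ⇒ negate
  λ: degrees = first 3 digits = 42, minutes = 20.8096; 42 + 20.8096/60 = 42.3468267
  W → negative
Point 4:
  Latitude: 49.458′ = 0.824300°; total 38.8243000
  N ⇒ keep positive
  Lon: 109 + 50.49/60 = 109.8415000
  W ⇒ negate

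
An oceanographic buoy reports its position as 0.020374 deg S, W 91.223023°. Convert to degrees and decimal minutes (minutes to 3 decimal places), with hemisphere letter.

0° 1.222′ S, 91° 13.381′ W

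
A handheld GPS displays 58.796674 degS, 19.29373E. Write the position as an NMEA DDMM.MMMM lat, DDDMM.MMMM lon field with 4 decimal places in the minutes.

φ: fractional part 0.796674 → 47.800440 minutes
λ: fractional part 0.293730 → 17.623800 minutes

5847.8004,S / 01917.6238,E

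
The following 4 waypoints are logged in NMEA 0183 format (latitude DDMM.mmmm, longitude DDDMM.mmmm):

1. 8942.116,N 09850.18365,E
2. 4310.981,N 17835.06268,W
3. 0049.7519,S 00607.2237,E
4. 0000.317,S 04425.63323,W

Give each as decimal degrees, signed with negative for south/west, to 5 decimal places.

Point 1:
  Lat: degrees = first 2 digits = 89, minutes = 42.116; 89 + 42.116/60 = 89.701933
  N ⇒ keep positive
  Longitude: split at 3 digits → 098° and 50.18365′; 98 + 50.18365/60 = 98.836394
  E ⇒ keep positive
Point 2:
  Latitude: split at 2 digits → 43° and 10.981′; 43 + 10.981/60 = 43.183017
  N → positive
  λ: split at 3 digits → 178° and 35.06268′; 178 + 35.06268/60 = 178.584378
  W ⇒ negate
Point 3:
  φ: split at 2 digits → 00° and 49.7519′; 0 + 49.7519/60 = 0.829198
  hemisphere S, so the sign is −
  λ: split at 3 digits → 006° and 7.2237′; 6 + 7.2237/60 = 6.120395
  E ⇒ keep positive
Point 4:
  φ: degrees = first 2 digits = 0, minutes = 0.317; 0 + 0.317/60 = 0.005283
  S → negative
  λ: degrees = first 3 digits = 44, minutes = 25.63323; 44 + 25.63323/60 = 44.427221
  W ⇒ negate

1. 89.70193, 98.83639
2. 43.18302, -178.58438
3. -0.82920, 6.12040
4. -0.00528, -44.42722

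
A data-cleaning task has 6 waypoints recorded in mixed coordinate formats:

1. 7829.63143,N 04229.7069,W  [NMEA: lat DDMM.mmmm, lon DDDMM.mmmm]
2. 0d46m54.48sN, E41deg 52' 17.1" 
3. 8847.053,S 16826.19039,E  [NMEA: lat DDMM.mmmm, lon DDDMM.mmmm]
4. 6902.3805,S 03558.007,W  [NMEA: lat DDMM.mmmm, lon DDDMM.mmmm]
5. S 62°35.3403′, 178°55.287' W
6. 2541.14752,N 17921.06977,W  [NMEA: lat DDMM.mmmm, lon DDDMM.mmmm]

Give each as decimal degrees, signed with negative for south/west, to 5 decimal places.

1. 78.49386, -42.49512
2. 0.78180, 41.87142
3. -88.78422, 168.43651
4. -69.03968, -35.96678
5. -62.58901, -178.92145
6. 25.68579, -179.35116

Point 1:
  Latitude: split at 2 digits → 78° and 29.63143′; 78 + 29.63143/60 = 78.493857
  N ⇒ keep positive
  Lon: degrees = first 3 digits = 42, minutes = 29.7069; 42 + 29.7069/60 = 42.495115
  W → negative
Point 2:
  Lat: 0 + 46/60 + 54.48/3600 = 0.781800
  N → positive
  λ: 52′ + 17.1″ = 52.28500′; 41 + 52.28500/60 = 41.871417
  E ⇒ keep positive
Point 3:
  Lat: split at 2 digits → 88° and 47.053′; 88 + 47.053/60 = 88.784217
  hemisphere S, so the sign is −
  Lon: degrees = first 3 digits = 168, minutes = 26.19039; 168 + 26.19039/60 = 168.436507
  E → positive
Point 4:
  φ: degrees = first 2 digits = 69, minutes = 2.3805; 69 + 2.3805/60 = 69.039675
  S → negative
  Longitude: degrees = first 3 digits = 35, minutes = 58.007; 35 + 58.007/60 = 35.966783
  hemisphere W, so the sign is −
Point 5:
  Lat: 62 + 35.3403/60 = 62.589005
  S ⇒ negate
  Longitude: 178 + 55.287/60 = 178.921450
  W ⇒ negate
Point 6:
  Latitude: degrees = first 2 digits = 25, minutes = 41.14752; 25 + 41.14752/60 = 25.685792
  N → positive
  Lon: degrees = first 3 digits = 179, minutes = 21.06977; 179 + 21.06977/60 = 179.351163
  W → negative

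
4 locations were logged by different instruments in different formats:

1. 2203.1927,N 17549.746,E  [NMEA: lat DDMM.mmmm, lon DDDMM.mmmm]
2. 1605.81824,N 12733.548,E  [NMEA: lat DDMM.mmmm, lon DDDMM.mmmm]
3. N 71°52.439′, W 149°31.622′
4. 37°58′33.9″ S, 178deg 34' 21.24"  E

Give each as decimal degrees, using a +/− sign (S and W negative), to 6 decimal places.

1. 22.053212, 175.829100
2. 16.096971, 127.559133
3. 71.873983, -149.527033
4. -37.976083, 178.572567

Point 1:
  Lat: degrees = first 2 digits = 22, minutes = 3.1927; 22 + 3.1927/60 = 22.0532117
  N → positive
  Lon: split at 3 digits → 175° and 49.746′; 175 + 49.746/60 = 175.8291000
  E ⇒ keep positive
Point 2:
  Lat: split at 2 digits → 16° and 5.81824′; 16 + 5.81824/60 = 16.0969707
  N → positive
  Longitude: degrees = first 3 digits = 127, minutes = 33.548; 127 + 33.548/60 = 127.5591333
  E → positive
Point 3:
  Lat: 52.439′ = 0.873983°; total 71.8739833
  N ⇒ keep positive
  Longitude: 31.622′ = 0.527033°; total 149.5270333
  hemisphere W, so the sign is −
Point 4:
  φ: 37 + 58/60 + 33.9/3600 = 37.9760833
  hemisphere S, so the sign is −
  Lon: 178° + 34/60 + 21.24/3600 = 178 + 0.566667 + 0.005900 = 178.5725667
  E ⇒ keep positive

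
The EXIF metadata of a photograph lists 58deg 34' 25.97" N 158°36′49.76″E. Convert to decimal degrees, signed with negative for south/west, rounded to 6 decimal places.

58.573881, 158.613822

Lat: 58° + 34/60 + 25.97/3600 = 58 + 0.566667 + 0.007214 = 58.5738806
N ⇒ keep positive
Longitude: 158° + 36/60 + 49.76/3600 = 158 + 0.600000 + 0.013822 = 158.6138222
E ⇒ keep positive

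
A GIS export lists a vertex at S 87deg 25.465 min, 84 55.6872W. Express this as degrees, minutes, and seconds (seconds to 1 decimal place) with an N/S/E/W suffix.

Lat: 25.46500′ → 25′ and 0.46500 × 60 = 27.900″
Longitude: 55.68720′ → 55′ and 0.68720 × 60 = 41.232″

87°25′27.9″ S, 84°55′41.2″ W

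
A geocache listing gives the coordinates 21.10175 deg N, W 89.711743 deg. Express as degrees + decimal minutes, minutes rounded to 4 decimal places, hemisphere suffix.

Latitude: 21° + 0.101750 × 60 = 21° 6.105000′
λ: fractional part 0.711743 → 42.704580 minutes

21° 6.1050′ N, 89° 42.7046′ W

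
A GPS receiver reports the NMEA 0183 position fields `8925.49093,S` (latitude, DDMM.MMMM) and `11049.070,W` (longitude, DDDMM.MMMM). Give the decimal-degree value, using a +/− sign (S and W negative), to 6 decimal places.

Latitude: split at 2 digits → 89° and 25.49093′; 89 + 25.49093/60 = 89.4248488
S ⇒ negate
Lon: split at 3 digits → 110° and 49.07′; 110 + 49.07/60 = 110.8178333
W ⇒ negate

-89.424849, -110.817833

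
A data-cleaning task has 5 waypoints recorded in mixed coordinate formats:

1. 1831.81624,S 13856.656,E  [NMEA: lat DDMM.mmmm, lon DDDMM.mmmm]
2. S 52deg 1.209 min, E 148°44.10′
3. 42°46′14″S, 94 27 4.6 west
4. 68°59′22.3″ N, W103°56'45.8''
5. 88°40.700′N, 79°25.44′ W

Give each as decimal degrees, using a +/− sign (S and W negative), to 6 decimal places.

Point 1:
  φ: split at 2 digits → 18° and 31.81624′; 18 + 31.81624/60 = 18.5302707
  hemisphere S, so the sign is −
  λ: split at 3 digits → 138° and 56.656′; 138 + 56.656/60 = 138.9442667
  E ⇒ keep positive
Point 2:
  Latitude: 1.209′ = 0.020150°; total 52.0201500
  hemisphere S, so the sign is −
  Lon: 44.1′ = 0.735000°; total 148.7350000
  E → positive
Point 3:
  Lat: 46′ + 14″ = 46.23333′; 42 + 46.23333/60 = 42.7705556
  S → negative
  Lon: 94° + 27/60 + 4.6/3600 = 94 + 0.450000 + 0.001278 = 94.4512778
  W → negative
Point 4:
  Latitude: 68° + 59/60 + 22.3/3600 = 68 + 0.983333 + 0.006194 = 68.9895278
  N → positive
  λ: 56′ + 45.8″ = 56.76333′; 103 + 56.76333/60 = 103.9460556
  hemisphere W, so the sign is −
Point 5:
  Latitude: 40.7′ = 0.678333°; total 88.6783333
  N → positive
  Lon: 79 + 25.44/60 = 79.4240000
  W → negative

1. -18.530271, 138.944267
2. -52.020150, 148.735000
3. -42.770556, -94.451278
4. 68.989528, -103.946056
5. 88.678333, -79.424000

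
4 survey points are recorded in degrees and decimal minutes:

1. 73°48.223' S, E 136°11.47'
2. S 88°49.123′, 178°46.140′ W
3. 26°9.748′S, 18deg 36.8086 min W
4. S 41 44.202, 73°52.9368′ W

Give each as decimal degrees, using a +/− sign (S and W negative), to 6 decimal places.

1. -73.803717, 136.191167
2. -88.818717, -178.769000
3. -26.162467, -18.613477
4. -41.736700, -73.882280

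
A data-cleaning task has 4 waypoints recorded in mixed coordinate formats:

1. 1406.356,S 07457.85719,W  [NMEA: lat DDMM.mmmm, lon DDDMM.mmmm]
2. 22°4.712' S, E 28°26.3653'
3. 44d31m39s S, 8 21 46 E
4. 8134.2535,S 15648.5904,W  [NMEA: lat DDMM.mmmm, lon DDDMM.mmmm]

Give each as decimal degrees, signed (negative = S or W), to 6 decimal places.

1. -14.105933, -74.964287
2. -22.078533, 28.439422
3. -44.527500, 8.362778
4. -81.570892, -156.809840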